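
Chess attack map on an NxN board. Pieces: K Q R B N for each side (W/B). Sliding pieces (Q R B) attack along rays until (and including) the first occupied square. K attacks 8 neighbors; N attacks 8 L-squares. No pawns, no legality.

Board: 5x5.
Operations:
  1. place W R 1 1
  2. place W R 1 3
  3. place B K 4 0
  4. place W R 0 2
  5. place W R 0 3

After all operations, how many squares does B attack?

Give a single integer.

Op 1: place WR@(1,1)
Op 2: place WR@(1,3)
Op 3: place BK@(4,0)
Op 4: place WR@(0,2)
Op 5: place WR@(0,3)
Per-piece attacks for B:
  BK@(4,0): attacks (4,1) (3,0) (3,1)
Union (3 distinct): (3,0) (3,1) (4,1)

Answer: 3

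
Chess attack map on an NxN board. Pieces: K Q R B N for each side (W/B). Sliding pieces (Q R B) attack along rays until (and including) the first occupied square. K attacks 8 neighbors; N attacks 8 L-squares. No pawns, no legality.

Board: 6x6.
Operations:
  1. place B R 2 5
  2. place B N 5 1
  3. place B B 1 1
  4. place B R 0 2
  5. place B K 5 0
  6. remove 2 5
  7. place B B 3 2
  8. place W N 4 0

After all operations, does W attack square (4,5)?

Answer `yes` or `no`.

Op 1: place BR@(2,5)
Op 2: place BN@(5,1)
Op 3: place BB@(1,1)
Op 4: place BR@(0,2)
Op 5: place BK@(5,0)
Op 6: remove (2,5)
Op 7: place BB@(3,2)
Op 8: place WN@(4,0)
Per-piece attacks for W:
  WN@(4,0): attacks (5,2) (3,2) (2,1)
W attacks (4,5): no

Answer: no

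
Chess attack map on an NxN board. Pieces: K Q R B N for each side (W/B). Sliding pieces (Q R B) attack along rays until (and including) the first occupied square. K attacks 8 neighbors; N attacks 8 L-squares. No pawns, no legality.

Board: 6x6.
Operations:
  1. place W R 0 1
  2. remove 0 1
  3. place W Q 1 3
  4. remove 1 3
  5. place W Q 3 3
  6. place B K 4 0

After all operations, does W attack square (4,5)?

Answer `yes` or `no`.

Op 1: place WR@(0,1)
Op 2: remove (0,1)
Op 3: place WQ@(1,3)
Op 4: remove (1,3)
Op 5: place WQ@(3,3)
Op 6: place BK@(4,0)
Per-piece attacks for W:
  WQ@(3,3): attacks (3,4) (3,5) (3,2) (3,1) (3,0) (4,3) (5,3) (2,3) (1,3) (0,3) (4,4) (5,5) (4,2) (5,1) (2,4) (1,5) (2,2) (1,1) (0,0)
W attacks (4,5): no

Answer: no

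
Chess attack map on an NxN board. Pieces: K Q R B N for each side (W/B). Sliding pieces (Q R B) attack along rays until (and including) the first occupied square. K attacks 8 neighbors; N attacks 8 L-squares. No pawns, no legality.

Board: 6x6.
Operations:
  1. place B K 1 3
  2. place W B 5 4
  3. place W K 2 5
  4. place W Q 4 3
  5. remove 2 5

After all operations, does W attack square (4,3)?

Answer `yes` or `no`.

Answer: yes

Derivation:
Op 1: place BK@(1,3)
Op 2: place WB@(5,4)
Op 3: place WK@(2,5)
Op 4: place WQ@(4,3)
Op 5: remove (2,5)
Per-piece attacks for W:
  WQ@(4,3): attacks (4,4) (4,5) (4,2) (4,1) (4,0) (5,3) (3,3) (2,3) (1,3) (5,4) (5,2) (3,4) (2,5) (3,2) (2,1) (1,0) [ray(-1,0) blocked at (1,3); ray(1,1) blocked at (5,4)]
  WB@(5,4): attacks (4,5) (4,3) [ray(-1,-1) blocked at (4,3)]
W attacks (4,3): yes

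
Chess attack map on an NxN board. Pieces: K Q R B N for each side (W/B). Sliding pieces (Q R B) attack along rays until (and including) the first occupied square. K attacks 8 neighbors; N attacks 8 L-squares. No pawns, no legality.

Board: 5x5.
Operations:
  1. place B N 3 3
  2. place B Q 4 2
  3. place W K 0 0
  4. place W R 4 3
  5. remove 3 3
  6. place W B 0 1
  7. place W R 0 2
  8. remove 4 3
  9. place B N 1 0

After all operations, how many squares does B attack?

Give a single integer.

Op 1: place BN@(3,3)
Op 2: place BQ@(4,2)
Op 3: place WK@(0,0)
Op 4: place WR@(4,3)
Op 5: remove (3,3)
Op 6: place WB@(0,1)
Op 7: place WR@(0,2)
Op 8: remove (4,3)
Op 9: place BN@(1,0)
Per-piece attacks for B:
  BN@(1,0): attacks (2,2) (3,1) (0,2)
  BQ@(4,2): attacks (4,3) (4,4) (4,1) (4,0) (3,2) (2,2) (1,2) (0,2) (3,3) (2,4) (3,1) (2,0) [ray(-1,0) blocked at (0,2)]
Union (12 distinct): (0,2) (1,2) (2,0) (2,2) (2,4) (3,1) (3,2) (3,3) (4,0) (4,1) (4,3) (4,4)

Answer: 12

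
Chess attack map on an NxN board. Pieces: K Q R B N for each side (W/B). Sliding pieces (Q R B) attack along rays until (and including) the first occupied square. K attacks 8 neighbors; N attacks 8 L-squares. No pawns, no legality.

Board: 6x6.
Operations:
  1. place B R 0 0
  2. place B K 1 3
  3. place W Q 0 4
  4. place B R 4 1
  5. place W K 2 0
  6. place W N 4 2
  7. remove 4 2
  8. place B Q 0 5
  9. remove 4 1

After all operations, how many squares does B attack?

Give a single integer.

Op 1: place BR@(0,0)
Op 2: place BK@(1,3)
Op 3: place WQ@(0,4)
Op 4: place BR@(4,1)
Op 5: place WK@(2,0)
Op 6: place WN@(4,2)
Op 7: remove (4,2)
Op 8: place BQ@(0,5)
Op 9: remove (4,1)
Per-piece attacks for B:
  BR@(0,0): attacks (0,1) (0,2) (0,3) (0,4) (1,0) (2,0) [ray(0,1) blocked at (0,4); ray(1,0) blocked at (2,0)]
  BQ@(0,5): attacks (0,4) (1,5) (2,5) (3,5) (4,5) (5,5) (1,4) (2,3) (3,2) (4,1) (5,0) [ray(0,-1) blocked at (0,4)]
  BK@(1,3): attacks (1,4) (1,2) (2,3) (0,3) (2,4) (2,2) (0,4) (0,2)
Union (19 distinct): (0,1) (0,2) (0,3) (0,4) (1,0) (1,2) (1,4) (1,5) (2,0) (2,2) (2,3) (2,4) (2,5) (3,2) (3,5) (4,1) (4,5) (5,0) (5,5)

Answer: 19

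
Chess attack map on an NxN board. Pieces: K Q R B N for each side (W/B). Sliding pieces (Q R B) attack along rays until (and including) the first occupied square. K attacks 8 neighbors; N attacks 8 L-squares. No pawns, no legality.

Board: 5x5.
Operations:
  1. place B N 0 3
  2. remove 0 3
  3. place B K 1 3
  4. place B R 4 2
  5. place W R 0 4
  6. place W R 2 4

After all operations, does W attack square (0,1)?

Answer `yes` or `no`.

Op 1: place BN@(0,3)
Op 2: remove (0,3)
Op 3: place BK@(1,3)
Op 4: place BR@(4,2)
Op 5: place WR@(0,4)
Op 6: place WR@(2,4)
Per-piece attacks for W:
  WR@(0,4): attacks (0,3) (0,2) (0,1) (0,0) (1,4) (2,4) [ray(1,0) blocked at (2,4)]
  WR@(2,4): attacks (2,3) (2,2) (2,1) (2,0) (3,4) (4,4) (1,4) (0,4) [ray(-1,0) blocked at (0,4)]
W attacks (0,1): yes

Answer: yes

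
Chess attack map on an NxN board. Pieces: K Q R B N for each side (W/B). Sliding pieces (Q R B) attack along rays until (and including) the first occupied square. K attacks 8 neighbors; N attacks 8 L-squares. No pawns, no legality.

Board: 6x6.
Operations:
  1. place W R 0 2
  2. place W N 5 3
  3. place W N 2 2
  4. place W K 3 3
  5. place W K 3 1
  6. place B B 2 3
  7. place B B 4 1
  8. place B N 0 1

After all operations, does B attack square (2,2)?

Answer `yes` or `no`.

Op 1: place WR@(0,2)
Op 2: place WN@(5,3)
Op 3: place WN@(2,2)
Op 4: place WK@(3,3)
Op 5: place WK@(3,1)
Op 6: place BB@(2,3)
Op 7: place BB@(4,1)
Op 8: place BN@(0,1)
Per-piece attacks for B:
  BN@(0,1): attacks (1,3) (2,2) (2,0)
  BB@(2,3): attacks (3,4) (4,5) (3,2) (4,1) (1,4) (0,5) (1,2) (0,1) [ray(1,-1) blocked at (4,1); ray(-1,-1) blocked at (0,1)]
  BB@(4,1): attacks (5,2) (5,0) (3,2) (2,3) (3,0) [ray(-1,1) blocked at (2,3)]
B attacks (2,2): yes

Answer: yes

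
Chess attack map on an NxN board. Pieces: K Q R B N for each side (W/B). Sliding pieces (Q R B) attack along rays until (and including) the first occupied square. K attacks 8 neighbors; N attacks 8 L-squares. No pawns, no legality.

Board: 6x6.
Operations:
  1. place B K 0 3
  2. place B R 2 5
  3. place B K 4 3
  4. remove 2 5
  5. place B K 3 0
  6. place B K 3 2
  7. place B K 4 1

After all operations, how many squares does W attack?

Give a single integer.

Op 1: place BK@(0,3)
Op 2: place BR@(2,5)
Op 3: place BK@(4,3)
Op 4: remove (2,5)
Op 5: place BK@(3,0)
Op 6: place BK@(3,2)
Op 7: place BK@(4,1)
Per-piece attacks for W:
Union (0 distinct): (none)

Answer: 0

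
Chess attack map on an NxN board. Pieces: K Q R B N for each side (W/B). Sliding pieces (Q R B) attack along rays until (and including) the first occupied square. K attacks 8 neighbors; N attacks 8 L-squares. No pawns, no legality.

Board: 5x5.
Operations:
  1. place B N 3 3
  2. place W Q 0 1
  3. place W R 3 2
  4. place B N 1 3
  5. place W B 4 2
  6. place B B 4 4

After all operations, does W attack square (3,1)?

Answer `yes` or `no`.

Op 1: place BN@(3,3)
Op 2: place WQ@(0,1)
Op 3: place WR@(3,2)
Op 4: place BN@(1,3)
Op 5: place WB@(4,2)
Op 6: place BB@(4,4)
Per-piece attacks for W:
  WQ@(0,1): attacks (0,2) (0,3) (0,4) (0,0) (1,1) (2,1) (3,1) (4,1) (1,2) (2,3) (3,4) (1,0)
  WR@(3,2): attacks (3,3) (3,1) (3,0) (4,2) (2,2) (1,2) (0,2) [ray(0,1) blocked at (3,3); ray(1,0) blocked at (4,2)]
  WB@(4,2): attacks (3,3) (3,1) (2,0) [ray(-1,1) blocked at (3,3)]
W attacks (3,1): yes

Answer: yes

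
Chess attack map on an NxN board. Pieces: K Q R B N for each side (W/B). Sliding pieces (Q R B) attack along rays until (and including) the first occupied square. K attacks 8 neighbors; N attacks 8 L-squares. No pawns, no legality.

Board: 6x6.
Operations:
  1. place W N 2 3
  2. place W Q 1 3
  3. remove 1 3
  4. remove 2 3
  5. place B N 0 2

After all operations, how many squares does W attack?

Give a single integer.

Op 1: place WN@(2,3)
Op 2: place WQ@(1,3)
Op 3: remove (1,3)
Op 4: remove (2,3)
Op 5: place BN@(0,2)
Per-piece attacks for W:
Union (0 distinct): (none)

Answer: 0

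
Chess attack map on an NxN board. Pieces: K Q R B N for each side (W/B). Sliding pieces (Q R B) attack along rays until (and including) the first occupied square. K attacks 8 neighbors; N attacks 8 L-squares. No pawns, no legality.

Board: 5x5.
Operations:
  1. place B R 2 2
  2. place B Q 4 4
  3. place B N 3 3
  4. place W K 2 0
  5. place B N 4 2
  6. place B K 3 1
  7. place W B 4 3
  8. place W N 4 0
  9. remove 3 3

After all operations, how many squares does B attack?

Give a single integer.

Op 1: place BR@(2,2)
Op 2: place BQ@(4,4)
Op 3: place BN@(3,3)
Op 4: place WK@(2,0)
Op 5: place BN@(4,2)
Op 6: place BK@(3,1)
Op 7: place WB@(4,3)
Op 8: place WN@(4,0)
Op 9: remove (3,3)
Per-piece attacks for B:
  BR@(2,2): attacks (2,3) (2,4) (2,1) (2,0) (3,2) (4,2) (1,2) (0,2) [ray(0,-1) blocked at (2,0); ray(1,0) blocked at (4,2)]
  BK@(3,1): attacks (3,2) (3,0) (4,1) (2,1) (4,2) (4,0) (2,2) (2,0)
  BN@(4,2): attacks (3,4) (2,3) (3,0) (2,1)
  BQ@(4,4): attacks (4,3) (3,4) (2,4) (1,4) (0,4) (3,3) (2,2) [ray(0,-1) blocked at (4,3); ray(-1,-1) blocked at (2,2)]
Union (17 distinct): (0,2) (0,4) (1,2) (1,4) (2,0) (2,1) (2,2) (2,3) (2,4) (3,0) (3,2) (3,3) (3,4) (4,0) (4,1) (4,2) (4,3)

Answer: 17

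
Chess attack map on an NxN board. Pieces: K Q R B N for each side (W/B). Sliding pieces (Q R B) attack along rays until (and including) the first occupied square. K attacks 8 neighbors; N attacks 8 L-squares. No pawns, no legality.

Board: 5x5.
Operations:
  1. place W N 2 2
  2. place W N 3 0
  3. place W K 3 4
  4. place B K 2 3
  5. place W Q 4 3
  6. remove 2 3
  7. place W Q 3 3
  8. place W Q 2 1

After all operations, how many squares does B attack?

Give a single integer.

Answer: 0

Derivation:
Op 1: place WN@(2,2)
Op 2: place WN@(3,0)
Op 3: place WK@(3,4)
Op 4: place BK@(2,3)
Op 5: place WQ@(4,3)
Op 6: remove (2,3)
Op 7: place WQ@(3,3)
Op 8: place WQ@(2,1)
Per-piece attacks for B:
Union (0 distinct): (none)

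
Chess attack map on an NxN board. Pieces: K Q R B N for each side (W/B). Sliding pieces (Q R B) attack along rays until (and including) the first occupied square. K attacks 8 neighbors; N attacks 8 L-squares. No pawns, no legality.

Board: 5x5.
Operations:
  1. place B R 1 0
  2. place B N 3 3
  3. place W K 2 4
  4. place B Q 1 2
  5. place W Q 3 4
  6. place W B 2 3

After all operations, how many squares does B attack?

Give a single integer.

Op 1: place BR@(1,0)
Op 2: place BN@(3,3)
Op 3: place WK@(2,4)
Op 4: place BQ@(1,2)
Op 5: place WQ@(3,4)
Op 6: place WB@(2,3)
Per-piece attacks for B:
  BR@(1,0): attacks (1,1) (1,2) (2,0) (3,0) (4,0) (0,0) [ray(0,1) blocked at (1,2)]
  BQ@(1,2): attacks (1,3) (1,4) (1,1) (1,0) (2,2) (3,2) (4,2) (0,2) (2,3) (2,1) (3,0) (0,3) (0,1) [ray(0,-1) blocked at (1,0); ray(1,1) blocked at (2,3)]
  BN@(3,3): attacks (1,4) (4,1) (2,1) (1,2)
Union (18 distinct): (0,0) (0,1) (0,2) (0,3) (1,0) (1,1) (1,2) (1,3) (1,4) (2,0) (2,1) (2,2) (2,3) (3,0) (3,2) (4,0) (4,1) (4,2)

Answer: 18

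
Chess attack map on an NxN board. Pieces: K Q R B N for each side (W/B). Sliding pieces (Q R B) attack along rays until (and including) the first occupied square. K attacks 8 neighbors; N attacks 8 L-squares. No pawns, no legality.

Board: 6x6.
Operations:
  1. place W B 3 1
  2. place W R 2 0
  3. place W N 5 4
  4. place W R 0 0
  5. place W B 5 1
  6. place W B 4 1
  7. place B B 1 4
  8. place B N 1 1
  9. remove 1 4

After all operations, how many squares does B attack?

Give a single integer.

Op 1: place WB@(3,1)
Op 2: place WR@(2,0)
Op 3: place WN@(5,4)
Op 4: place WR@(0,0)
Op 5: place WB@(5,1)
Op 6: place WB@(4,1)
Op 7: place BB@(1,4)
Op 8: place BN@(1,1)
Op 9: remove (1,4)
Per-piece attacks for B:
  BN@(1,1): attacks (2,3) (3,2) (0,3) (3,0)
Union (4 distinct): (0,3) (2,3) (3,0) (3,2)

Answer: 4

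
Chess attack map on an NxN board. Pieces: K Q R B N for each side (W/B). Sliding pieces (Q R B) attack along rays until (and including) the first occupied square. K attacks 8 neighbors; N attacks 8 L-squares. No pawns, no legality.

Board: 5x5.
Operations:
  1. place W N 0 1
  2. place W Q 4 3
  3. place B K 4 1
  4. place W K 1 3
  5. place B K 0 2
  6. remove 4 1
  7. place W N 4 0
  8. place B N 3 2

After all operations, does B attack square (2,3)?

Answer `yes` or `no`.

Op 1: place WN@(0,1)
Op 2: place WQ@(4,3)
Op 3: place BK@(4,1)
Op 4: place WK@(1,3)
Op 5: place BK@(0,2)
Op 6: remove (4,1)
Op 7: place WN@(4,0)
Op 8: place BN@(3,2)
Per-piece attacks for B:
  BK@(0,2): attacks (0,3) (0,1) (1,2) (1,3) (1,1)
  BN@(3,2): attacks (4,4) (2,4) (1,3) (4,0) (2,0) (1,1)
B attacks (2,3): no

Answer: no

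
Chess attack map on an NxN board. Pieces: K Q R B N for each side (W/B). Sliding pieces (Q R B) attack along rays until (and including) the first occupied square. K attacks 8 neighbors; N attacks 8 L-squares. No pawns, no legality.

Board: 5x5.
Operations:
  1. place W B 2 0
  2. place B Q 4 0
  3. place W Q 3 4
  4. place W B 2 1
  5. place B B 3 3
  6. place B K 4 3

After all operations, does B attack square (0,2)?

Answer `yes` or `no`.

Answer: no

Derivation:
Op 1: place WB@(2,0)
Op 2: place BQ@(4,0)
Op 3: place WQ@(3,4)
Op 4: place WB@(2,1)
Op 5: place BB@(3,3)
Op 6: place BK@(4,3)
Per-piece attacks for B:
  BB@(3,3): attacks (4,4) (4,2) (2,4) (2,2) (1,1) (0,0)
  BQ@(4,0): attacks (4,1) (4,2) (4,3) (3,0) (2,0) (3,1) (2,2) (1,3) (0,4) [ray(0,1) blocked at (4,3); ray(-1,0) blocked at (2,0)]
  BK@(4,3): attacks (4,4) (4,2) (3,3) (3,4) (3,2)
B attacks (0,2): no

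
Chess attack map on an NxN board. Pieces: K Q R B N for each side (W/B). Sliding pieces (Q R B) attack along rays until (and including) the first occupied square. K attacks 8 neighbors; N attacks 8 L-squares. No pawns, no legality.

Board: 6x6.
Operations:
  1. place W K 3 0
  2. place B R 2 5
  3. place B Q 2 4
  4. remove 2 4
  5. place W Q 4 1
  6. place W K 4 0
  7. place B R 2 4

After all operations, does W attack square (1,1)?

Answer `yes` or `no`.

Answer: yes

Derivation:
Op 1: place WK@(3,0)
Op 2: place BR@(2,5)
Op 3: place BQ@(2,4)
Op 4: remove (2,4)
Op 5: place WQ@(4,1)
Op 6: place WK@(4,0)
Op 7: place BR@(2,4)
Per-piece attacks for W:
  WK@(3,0): attacks (3,1) (4,0) (2,0) (4,1) (2,1)
  WK@(4,0): attacks (4,1) (5,0) (3,0) (5,1) (3,1)
  WQ@(4,1): attacks (4,2) (4,3) (4,4) (4,5) (4,0) (5,1) (3,1) (2,1) (1,1) (0,1) (5,2) (5,0) (3,2) (2,3) (1,4) (0,5) (3,0) [ray(0,-1) blocked at (4,0); ray(-1,-1) blocked at (3,0)]
W attacks (1,1): yes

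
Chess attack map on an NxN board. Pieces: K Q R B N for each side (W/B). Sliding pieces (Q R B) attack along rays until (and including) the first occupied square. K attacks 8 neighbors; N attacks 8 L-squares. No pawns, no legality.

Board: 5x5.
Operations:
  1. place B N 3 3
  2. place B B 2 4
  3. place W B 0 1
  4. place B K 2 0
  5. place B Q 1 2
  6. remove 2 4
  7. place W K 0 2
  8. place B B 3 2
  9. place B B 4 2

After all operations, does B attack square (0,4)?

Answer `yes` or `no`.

Op 1: place BN@(3,3)
Op 2: place BB@(2,4)
Op 3: place WB@(0,1)
Op 4: place BK@(2,0)
Op 5: place BQ@(1,2)
Op 6: remove (2,4)
Op 7: place WK@(0,2)
Op 8: place BB@(3,2)
Op 9: place BB@(4,2)
Per-piece attacks for B:
  BQ@(1,2): attacks (1,3) (1,4) (1,1) (1,0) (2,2) (3,2) (0,2) (2,3) (3,4) (2,1) (3,0) (0,3) (0,1) [ray(1,0) blocked at (3,2); ray(-1,0) blocked at (0,2); ray(-1,-1) blocked at (0,1)]
  BK@(2,0): attacks (2,1) (3,0) (1,0) (3,1) (1,1)
  BB@(3,2): attacks (4,3) (4,1) (2,3) (1,4) (2,1) (1,0)
  BN@(3,3): attacks (1,4) (4,1) (2,1) (1,2)
  BB@(4,2): attacks (3,3) (3,1) (2,0) [ray(-1,1) blocked at (3,3); ray(-1,-1) blocked at (2,0)]
B attacks (0,4): no

Answer: no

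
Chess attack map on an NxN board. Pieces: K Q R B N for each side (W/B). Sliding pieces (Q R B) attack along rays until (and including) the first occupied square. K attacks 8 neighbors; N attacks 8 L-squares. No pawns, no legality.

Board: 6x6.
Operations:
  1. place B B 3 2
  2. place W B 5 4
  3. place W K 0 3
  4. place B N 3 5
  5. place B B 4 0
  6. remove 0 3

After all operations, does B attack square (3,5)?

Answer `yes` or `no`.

Op 1: place BB@(3,2)
Op 2: place WB@(5,4)
Op 3: place WK@(0,3)
Op 4: place BN@(3,5)
Op 5: place BB@(4,0)
Op 6: remove (0,3)
Per-piece attacks for B:
  BB@(3,2): attacks (4,3) (5,4) (4,1) (5,0) (2,3) (1,4) (0,5) (2,1) (1,0) [ray(1,1) blocked at (5,4)]
  BN@(3,5): attacks (4,3) (5,4) (2,3) (1,4)
  BB@(4,0): attacks (5,1) (3,1) (2,2) (1,3) (0,4)
B attacks (3,5): no

Answer: no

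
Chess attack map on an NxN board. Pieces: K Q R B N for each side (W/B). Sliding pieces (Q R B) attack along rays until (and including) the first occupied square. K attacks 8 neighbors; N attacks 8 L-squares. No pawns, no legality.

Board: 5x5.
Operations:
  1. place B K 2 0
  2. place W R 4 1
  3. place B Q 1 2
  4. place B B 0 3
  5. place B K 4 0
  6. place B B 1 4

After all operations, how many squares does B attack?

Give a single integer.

Op 1: place BK@(2,0)
Op 2: place WR@(4,1)
Op 3: place BQ@(1,2)
Op 4: place BB@(0,3)
Op 5: place BK@(4,0)
Op 6: place BB@(1,4)
Per-piece attacks for B:
  BB@(0,3): attacks (1,4) (1,2) [ray(1,1) blocked at (1,4); ray(1,-1) blocked at (1,2)]
  BQ@(1,2): attacks (1,3) (1,4) (1,1) (1,0) (2,2) (3,2) (4,2) (0,2) (2,3) (3,4) (2,1) (3,0) (0,3) (0,1) [ray(0,1) blocked at (1,4); ray(-1,1) blocked at (0,3)]
  BB@(1,4): attacks (2,3) (3,2) (4,1) (0,3) [ray(1,-1) blocked at (4,1); ray(-1,-1) blocked at (0,3)]
  BK@(2,0): attacks (2,1) (3,0) (1,0) (3,1) (1,1)
  BK@(4,0): attacks (4,1) (3,0) (3,1)
Union (17 distinct): (0,1) (0,2) (0,3) (1,0) (1,1) (1,2) (1,3) (1,4) (2,1) (2,2) (2,3) (3,0) (3,1) (3,2) (3,4) (4,1) (4,2)

Answer: 17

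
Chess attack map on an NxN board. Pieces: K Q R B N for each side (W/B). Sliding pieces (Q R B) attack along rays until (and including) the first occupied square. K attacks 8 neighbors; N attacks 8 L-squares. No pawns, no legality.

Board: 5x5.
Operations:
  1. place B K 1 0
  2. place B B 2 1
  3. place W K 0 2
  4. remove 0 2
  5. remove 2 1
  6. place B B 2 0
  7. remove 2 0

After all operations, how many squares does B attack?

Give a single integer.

Op 1: place BK@(1,0)
Op 2: place BB@(2,1)
Op 3: place WK@(0,2)
Op 4: remove (0,2)
Op 5: remove (2,1)
Op 6: place BB@(2,0)
Op 7: remove (2,0)
Per-piece attacks for B:
  BK@(1,0): attacks (1,1) (2,0) (0,0) (2,1) (0,1)
Union (5 distinct): (0,0) (0,1) (1,1) (2,0) (2,1)

Answer: 5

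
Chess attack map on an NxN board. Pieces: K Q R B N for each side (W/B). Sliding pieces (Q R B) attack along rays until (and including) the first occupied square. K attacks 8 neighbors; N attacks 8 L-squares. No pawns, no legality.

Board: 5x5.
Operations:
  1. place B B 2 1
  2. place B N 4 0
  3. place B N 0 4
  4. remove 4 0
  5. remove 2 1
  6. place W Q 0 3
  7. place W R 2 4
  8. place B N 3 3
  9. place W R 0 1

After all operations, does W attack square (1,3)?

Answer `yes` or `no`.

Answer: yes

Derivation:
Op 1: place BB@(2,1)
Op 2: place BN@(4,0)
Op 3: place BN@(0,4)
Op 4: remove (4,0)
Op 5: remove (2,1)
Op 6: place WQ@(0,3)
Op 7: place WR@(2,4)
Op 8: place BN@(3,3)
Op 9: place WR@(0,1)
Per-piece attacks for W:
  WR@(0,1): attacks (0,2) (0,3) (0,0) (1,1) (2,1) (3,1) (4,1) [ray(0,1) blocked at (0,3)]
  WQ@(0,3): attacks (0,4) (0,2) (0,1) (1,3) (2,3) (3,3) (1,4) (1,2) (2,1) (3,0) [ray(0,1) blocked at (0,4); ray(0,-1) blocked at (0,1); ray(1,0) blocked at (3,3)]
  WR@(2,4): attacks (2,3) (2,2) (2,1) (2,0) (3,4) (4,4) (1,4) (0,4) [ray(-1,0) blocked at (0,4)]
W attacks (1,3): yes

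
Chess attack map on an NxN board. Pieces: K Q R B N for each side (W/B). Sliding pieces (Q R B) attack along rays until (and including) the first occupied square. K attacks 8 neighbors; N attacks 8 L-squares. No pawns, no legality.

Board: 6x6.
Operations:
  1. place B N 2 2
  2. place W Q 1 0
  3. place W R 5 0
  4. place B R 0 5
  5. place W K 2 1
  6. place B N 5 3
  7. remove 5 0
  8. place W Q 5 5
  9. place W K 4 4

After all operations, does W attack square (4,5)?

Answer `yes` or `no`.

Answer: yes

Derivation:
Op 1: place BN@(2,2)
Op 2: place WQ@(1,0)
Op 3: place WR@(5,0)
Op 4: place BR@(0,5)
Op 5: place WK@(2,1)
Op 6: place BN@(5,3)
Op 7: remove (5,0)
Op 8: place WQ@(5,5)
Op 9: place WK@(4,4)
Per-piece attacks for W:
  WQ@(1,0): attacks (1,1) (1,2) (1,3) (1,4) (1,5) (2,0) (3,0) (4,0) (5,0) (0,0) (2,1) (0,1) [ray(1,1) blocked at (2,1)]
  WK@(2,1): attacks (2,2) (2,0) (3,1) (1,1) (3,2) (3,0) (1,2) (1,0)
  WK@(4,4): attacks (4,5) (4,3) (5,4) (3,4) (5,5) (5,3) (3,5) (3,3)
  WQ@(5,5): attacks (5,4) (5,3) (4,5) (3,5) (2,5) (1,5) (0,5) (4,4) [ray(0,-1) blocked at (5,3); ray(-1,0) blocked at (0,5); ray(-1,-1) blocked at (4,4)]
W attacks (4,5): yes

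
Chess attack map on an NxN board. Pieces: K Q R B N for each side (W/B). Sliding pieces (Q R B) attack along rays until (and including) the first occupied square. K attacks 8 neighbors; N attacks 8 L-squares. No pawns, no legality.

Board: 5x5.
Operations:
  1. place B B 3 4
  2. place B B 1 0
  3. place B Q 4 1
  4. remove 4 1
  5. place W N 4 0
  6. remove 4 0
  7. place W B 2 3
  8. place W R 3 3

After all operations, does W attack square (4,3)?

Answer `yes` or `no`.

Answer: yes

Derivation:
Op 1: place BB@(3,4)
Op 2: place BB@(1,0)
Op 3: place BQ@(4,1)
Op 4: remove (4,1)
Op 5: place WN@(4,0)
Op 6: remove (4,0)
Op 7: place WB@(2,3)
Op 8: place WR@(3,3)
Per-piece attacks for W:
  WB@(2,3): attacks (3,4) (3,2) (4,1) (1,4) (1,2) (0,1) [ray(1,1) blocked at (3,4)]
  WR@(3,3): attacks (3,4) (3,2) (3,1) (3,0) (4,3) (2,3) [ray(0,1) blocked at (3,4); ray(-1,0) blocked at (2,3)]
W attacks (4,3): yes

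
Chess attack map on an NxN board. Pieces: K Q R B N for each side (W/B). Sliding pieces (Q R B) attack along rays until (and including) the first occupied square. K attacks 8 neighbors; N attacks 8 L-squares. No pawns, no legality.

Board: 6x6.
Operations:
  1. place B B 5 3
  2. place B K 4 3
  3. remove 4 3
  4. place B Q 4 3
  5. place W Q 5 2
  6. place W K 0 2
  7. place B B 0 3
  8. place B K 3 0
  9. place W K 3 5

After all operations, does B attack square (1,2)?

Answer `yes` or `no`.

Op 1: place BB@(5,3)
Op 2: place BK@(4,3)
Op 3: remove (4,3)
Op 4: place BQ@(4,3)
Op 5: place WQ@(5,2)
Op 6: place WK@(0,2)
Op 7: place BB@(0,3)
Op 8: place BK@(3,0)
Op 9: place WK@(3,5)
Per-piece attacks for B:
  BB@(0,3): attacks (1,4) (2,5) (1,2) (2,1) (3,0) [ray(1,-1) blocked at (3,0)]
  BK@(3,0): attacks (3,1) (4,0) (2,0) (4,1) (2,1)
  BQ@(4,3): attacks (4,4) (4,5) (4,2) (4,1) (4,0) (5,3) (3,3) (2,3) (1,3) (0,3) (5,4) (5,2) (3,4) (2,5) (3,2) (2,1) (1,0) [ray(1,0) blocked at (5,3); ray(-1,0) blocked at (0,3); ray(1,-1) blocked at (5,2)]
  BB@(5,3): attacks (4,4) (3,5) (4,2) (3,1) (2,0) [ray(-1,1) blocked at (3,5)]
B attacks (1,2): yes

Answer: yes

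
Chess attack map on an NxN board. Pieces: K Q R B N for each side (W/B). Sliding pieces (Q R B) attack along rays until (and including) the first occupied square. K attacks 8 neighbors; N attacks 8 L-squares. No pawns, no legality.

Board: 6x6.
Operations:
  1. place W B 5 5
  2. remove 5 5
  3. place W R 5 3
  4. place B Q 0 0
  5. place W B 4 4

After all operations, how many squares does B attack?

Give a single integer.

Op 1: place WB@(5,5)
Op 2: remove (5,5)
Op 3: place WR@(5,3)
Op 4: place BQ@(0,0)
Op 5: place WB@(4,4)
Per-piece attacks for B:
  BQ@(0,0): attacks (0,1) (0,2) (0,3) (0,4) (0,5) (1,0) (2,0) (3,0) (4,0) (5,0) (1,1) (2,2) (3,3) (4,4) [ray(1,1) blocked at (4,4)]
Union (14 distinct): (0,1) (0,2) (0,3) (0,4) (0,5) (1,0) (1,1) (2,0) (2,2) (3,0) (3,3) (4,0) (4,4) (5,0)

Answer: 14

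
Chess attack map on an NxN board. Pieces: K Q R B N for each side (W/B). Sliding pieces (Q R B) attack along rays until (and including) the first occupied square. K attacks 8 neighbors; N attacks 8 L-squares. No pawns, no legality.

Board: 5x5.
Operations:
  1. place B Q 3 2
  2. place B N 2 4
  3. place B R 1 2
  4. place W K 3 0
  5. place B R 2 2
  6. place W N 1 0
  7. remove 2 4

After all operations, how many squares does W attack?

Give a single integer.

Op 1: place BQ@(3,2)
Op 2: place BN@(2,4)
Op 3: place BR@(1,2)
Op 4: place WK@(3,0)
Op 5: place BR@(2,2)
Op 6: place WN@(1,0)
Op 7: remove (2,4)
Per-piece attacks for W:
  WN@(1,0): attacks (2,2) (3,1) (0,2)
  WK@(3,0): attacks (3,1) (4,0) (2,0) (4,1) (2,1)
Union (7 distinct): (0,2) (2,0) (2,1) (2,2) (3,1) (4,0) (4,1)

Answer: 7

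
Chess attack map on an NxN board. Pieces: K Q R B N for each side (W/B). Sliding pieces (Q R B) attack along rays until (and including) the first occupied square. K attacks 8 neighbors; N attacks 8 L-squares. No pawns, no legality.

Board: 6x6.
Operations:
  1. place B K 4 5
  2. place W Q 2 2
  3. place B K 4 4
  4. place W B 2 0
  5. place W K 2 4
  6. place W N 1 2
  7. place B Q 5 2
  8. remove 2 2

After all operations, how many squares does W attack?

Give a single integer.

Answer: 17

Derivation:
Op 1: place BK@(4,5)
Op 2: place WQ@(2,2)
Op 3: place BK@(4,4)
Op 4: place WB@(2,0)
Op 5: place WK@(2,4)
Op 6: place WN@(1,2)
Op 7: place BQ@(5,2)
Op 8: remove (2,2)
Per-piece attacks for W:
  WN@(1,2): attacks (2,4) (3,3) (0,4) (2,0) (3,1) (0,0)
  WB@(2,0): attacks (3,1) (4,2) (5,3) (1,1) (0,2)
  WK@(2,4): attacks (2,5) (2,3) (3,4) (1,4) (3,5) (3,3) (1,5) (1,3)
Union (17 distinct): (0,0) (0,2) (0,4) (1,1) (1,3) (1,4) (1,5) (2,0) (2,3) (2,4) (2,5) (3,1) (3,3) (3,4) (3,5) (4,2) (5,3)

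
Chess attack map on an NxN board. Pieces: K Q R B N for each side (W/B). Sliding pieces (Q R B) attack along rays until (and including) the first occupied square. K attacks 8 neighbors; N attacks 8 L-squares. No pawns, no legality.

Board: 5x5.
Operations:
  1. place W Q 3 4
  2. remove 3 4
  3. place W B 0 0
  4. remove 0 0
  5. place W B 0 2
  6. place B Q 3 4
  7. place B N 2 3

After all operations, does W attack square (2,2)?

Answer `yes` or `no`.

Answer: no

Derivation:
Op 1: place WQ@(3,4)
Op 2: remove (3,4)
Op 3: place WB@(0,0)
Op 4: remove (0,0)
Op 5: place WB@(0,2)
Op 6: place BQ@(3,4)
Op 7: place BN@(2,3)
Per-piece attacks for W:
  WB@(0,2): attacks (1,3) (2,4) (1,1) (2,0)
W attacks (2,2): no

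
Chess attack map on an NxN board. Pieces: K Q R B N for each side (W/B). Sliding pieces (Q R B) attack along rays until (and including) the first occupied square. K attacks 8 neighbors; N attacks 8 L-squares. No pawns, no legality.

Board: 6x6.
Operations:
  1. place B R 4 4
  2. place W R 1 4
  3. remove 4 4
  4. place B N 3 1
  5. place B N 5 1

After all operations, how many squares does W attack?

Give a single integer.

Answer: 10

Derivation:
Op 1: place BR@(4,4)
Op 2: place WR@(1,4)
Op 3: remove (4,4)
Op 4: place BN@(3,1)
Op 5: place BN@(5,1)
Per-piece attacks for W:
  WR@(1,4): attacks (1,5) (1,3) (1,2) (1,1) (1,0) (2,4) (3,4) (4,4) (5,4) (0,4)
Union (10 distinct): (0,4) (1,0) (1,1) (1,2) (1,3) (1,5) (2,4) (3,4) (4,4) (5,4)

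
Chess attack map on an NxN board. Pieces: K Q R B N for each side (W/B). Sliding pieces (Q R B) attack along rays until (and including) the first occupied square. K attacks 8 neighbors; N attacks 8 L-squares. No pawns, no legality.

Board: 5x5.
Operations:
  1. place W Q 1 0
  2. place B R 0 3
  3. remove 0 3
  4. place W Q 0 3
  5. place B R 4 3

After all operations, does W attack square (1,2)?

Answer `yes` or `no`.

Op 1: place WQ@(1,0)
Op 2: place BR@(0,3)
Op 3: remove (0,3)
Op 4: place WQ@(0,3)
Op 5: place BR@(4,3)
Per-piece attacks for W:
  WQ@(0,3): attacks (0,4) (0,2) (0,1) (0,0) (1,3) (2,3) (3,3) (4,3) (1,4) (1,2) (2,1) (3,0) [ray(1,0) blocked at (4,3)]
  WQ@(1,0): attacks (1,1) (1,2) (1,3) (1,4) (2,0) (3,0) (4,0) (0,0) (2,1) (3,2) (4,3) (0,1) [ray(1,1) blocked at (4,3)]
W attacks (1,2): yes

Answer: yes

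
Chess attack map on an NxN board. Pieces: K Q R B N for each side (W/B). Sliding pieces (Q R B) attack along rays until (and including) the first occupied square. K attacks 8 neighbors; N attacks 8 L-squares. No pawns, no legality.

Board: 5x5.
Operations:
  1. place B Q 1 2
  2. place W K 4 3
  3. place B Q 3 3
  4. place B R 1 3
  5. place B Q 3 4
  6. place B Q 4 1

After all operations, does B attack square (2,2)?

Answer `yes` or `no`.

Answer: yes

Derivation:
Op 1: place BQ@(1,2)
Op 2: place WK@(4,3)
Op 3: place BQ@(3,3)
Op 4: place BR@(1,3)
Op 5: place BQ@(3,4)
Op 6: place BQ@(4,1)
Per-piece attacks for B:
  BQ@(1,2): attacks (1,3) (1,1) (1,0) (2,2) (3,2) (4,2) (0,2) (2,3) (3,4) (2,1) (3,0) (0,3) (0,1) [ray(0,1) blocked at (1,3); ray(1,1) blocked at (3,4)]
  BR@(1,3): attacks (1,4) (1,2) (2,3) (3,3) (0,3) [ray(0,-1) blocked at (1,2); ray(1,0) blocked at (3,3)]
  BQ@(3,3): attacks (3,4) (3,2) (3,1) (3,0) (4,3) (2,3) (1,3) (4,4) (4,2) (2,4) (2,2) (1,1) (0,0) [ray(0,1) blocked at (3,4); ray(1,0) blocked at (4,3); ray(-1,0) blocked at (1,3)]
  BQ@(3,4): attacks (3,3) (4,4) (2,4) (1,4) (0,4) (4,3) (2,3) (1,2) [ray(0,-1) blocked at (3,3); ray(1,-1) blocked at (4,3); ray(-1,-1) blocked at (1,2)]
  BQ@(4,1): attacks (4,2) (4,3) (4,0) (3,1) (2,1) (1,1) (0,1) (3,2) (2,3) (1,4) (3,0) [ray(0,1) blocked at (4,3)]
B attacks (2,2): yes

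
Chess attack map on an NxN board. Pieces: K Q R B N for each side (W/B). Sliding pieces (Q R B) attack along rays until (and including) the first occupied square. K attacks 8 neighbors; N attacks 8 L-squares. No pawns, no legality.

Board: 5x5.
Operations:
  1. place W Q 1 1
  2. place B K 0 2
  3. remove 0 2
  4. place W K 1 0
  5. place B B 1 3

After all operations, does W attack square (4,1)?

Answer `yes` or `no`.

Answer: yes

Derivation:
Op 1: place WQ@(1,1)
Op 2: place BK@(0,2)
Op 3: remove (0,2)
Op 4: place WK@(1,0)
Op 5: place BB@(1,3)
Per-piece attacks for W:
  WK@(1,0): attacks (1,1) (2,0) (0,0) (2,1) (0,1)
  WQ@(1,1): attacks (1,2) (1,3) (1,0) (2,1) (3,1) (4,1) (0,1) (2,2) (3,3) (4,4) (2,0) (0,2) (0,0) [ray(0,1) blocked at (1,3); ray(0,-1) blocked at (1,0)]
W attacks (4,1): yes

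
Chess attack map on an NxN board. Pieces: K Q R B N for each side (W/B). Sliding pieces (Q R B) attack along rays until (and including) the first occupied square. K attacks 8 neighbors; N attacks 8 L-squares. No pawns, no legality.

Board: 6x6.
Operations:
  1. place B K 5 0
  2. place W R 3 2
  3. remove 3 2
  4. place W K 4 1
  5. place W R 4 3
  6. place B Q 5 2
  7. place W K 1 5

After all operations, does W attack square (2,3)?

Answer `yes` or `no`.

Answer: yes

Derivation:
Op 1: place BK@(5,0)
Op 2: place WR@(3,2)
Op 3: remove (3,2)
Op 4: place WK@(4,1)
Op 5: place WR@(4,3)
Op 6: place BQ@(5,2)
Op 7: place WK@(1,5)
Per-piece attacks for W:
  WK@(1,5): attacks (1,4) (2,5) (0,5) (2,4) (0,4)
  WK@(4,1): attacks (4,2) (4,0) (5,1) (3,1) (5,2) (5,0) (3,2) (3,0)
  WR@(4,3): attacks (4,4) (4,5) (4,2) (4,1) (5,3) (3,3) (2,3) (1,3) (0,3) [ray(0,-1) blocked at (4,1)]
W attacks (2,3): yes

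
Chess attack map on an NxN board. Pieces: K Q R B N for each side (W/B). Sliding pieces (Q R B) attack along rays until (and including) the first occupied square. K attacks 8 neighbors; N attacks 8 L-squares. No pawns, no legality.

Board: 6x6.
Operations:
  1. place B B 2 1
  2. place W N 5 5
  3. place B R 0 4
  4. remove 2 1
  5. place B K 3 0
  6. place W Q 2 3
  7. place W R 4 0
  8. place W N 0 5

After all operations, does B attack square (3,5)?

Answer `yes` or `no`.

Op 1: place BB@(2,1)
Op 2: place WN@(5,5)
Op 3: place BR@(0,4)
Op 4: remove (2,1)
Op 5: place BK@(3,0)
Op 6: place WQ@(2,3)
Op 7: place WR@(4,0)
Op 8: place WN@(0,5)
Per-piece attacks for B:
  BR@(0,4): attacks (0,5) (0,3) (0,2) (0,1) (0,0) (1,4) (2,4) (3,4) (4,4) (5,4) [ray(0,1) blocked at (0,5)]
  BK@(3,0): attacks (3,1) (4,0) (2,0) (4,1) (2,1)
B attacks (3,5): no

Answer: no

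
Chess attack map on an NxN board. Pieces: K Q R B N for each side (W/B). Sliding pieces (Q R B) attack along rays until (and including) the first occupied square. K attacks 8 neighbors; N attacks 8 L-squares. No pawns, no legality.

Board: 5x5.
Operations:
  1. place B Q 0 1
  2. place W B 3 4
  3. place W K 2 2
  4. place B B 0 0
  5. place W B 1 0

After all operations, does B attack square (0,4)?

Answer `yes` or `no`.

Op 1: place BQ@(0,1)
Op 2: place WB@(3,4)
Op 3: place WK@(2,2)
Op 4: place BB@(0,0)
Op 5: place WB@(1,0)
Per-piece attacks for B:
  BB@(0,0): attacks (1,1) (2,2) [ray(1,1) blocked at (2,2)]
  BQ@(0,1): attacks (0,2) (0,3) (0,4) (0,0) (1,1) (2,1) (3,1) (4,1) (1,2) (2,3) (3,4) (1,0) [ray(0,-1) blocked at (0,0); ray(1,1) blocked at (3,4); ray(1,-1) blocked at (1,0)]
B attacks (0,4): yes

Answer: yes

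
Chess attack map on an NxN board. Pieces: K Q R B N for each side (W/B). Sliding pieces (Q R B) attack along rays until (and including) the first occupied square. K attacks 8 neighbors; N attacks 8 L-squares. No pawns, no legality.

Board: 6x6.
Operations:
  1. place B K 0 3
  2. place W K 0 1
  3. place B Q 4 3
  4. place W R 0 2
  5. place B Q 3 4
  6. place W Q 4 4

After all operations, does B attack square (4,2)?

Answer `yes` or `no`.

Op 1: place BK@(0,3)
Op 2: place WK@(0,1)
Op 3: place BQ@(4,3)
Op 4: place WR@(0,2)
Op 5: place BQ@(3,4)
Op 6: place WQ@(4,4)
Per-piece attacks for B:
  BK@(0,3): attacks (0,4) (0,2) (1,3) (1,4) (1,2)
  BQ@(3,4): attacks (3,5) (3,3) (3,2) (3,1) (3,0) (4,4) (2,4) (1,4) (0,4) (4,5) (4,3) (2,5) (2,3) (1,2) (0,1) [ray(1,0) blocked at (4,4); ray(1,-1) blocked at (4,3); ray(-1,-1) blocked at (0,1)]
  BQ@(4,3): attacks (4,4) (4,2) (4,1) (4,0) (5,3) (3,3) (2,3) (1,3) (0,3) (5,4) (5,2) (3,4) (3,2) (2,1) (1,0) [ray(0,1) blocked at (4,4); ray(-1,0) blocked at (0,3); ray(-1,1) blocked at (3,4)]
B attacks (4,2): yes

Answer: yes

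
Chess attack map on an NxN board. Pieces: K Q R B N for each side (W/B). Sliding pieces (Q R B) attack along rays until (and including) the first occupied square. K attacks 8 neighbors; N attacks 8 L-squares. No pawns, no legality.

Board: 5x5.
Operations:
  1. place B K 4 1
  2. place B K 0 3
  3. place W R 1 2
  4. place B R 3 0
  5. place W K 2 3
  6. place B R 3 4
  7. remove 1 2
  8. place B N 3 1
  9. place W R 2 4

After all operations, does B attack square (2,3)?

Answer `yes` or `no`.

Answer: yes

Derivation:
Op 1: place BK@(4,1)
Op 2: place BK@(0,3)
Op 3: place WR@(1,2)
Op 4: place BR@(3,0)
Op 5: place WK@(2,3)
Op 6: place BR@(3,4)
Op 7: remove (1,2)
Op 8: place BN@(3,1)
Op 9: place WR@(2,4)
Per-piece attacks for B:
  BK@(0,3): attacks (0,4) (0,2) (1,3) (1,4) (1,2)
  BR@(3,0): attacks (3,1) (4,0) (2,0) (1,0) (0,0) [ray(0,1) blocked at (3,1)]
  BN@(3,1): attacks (4,3) (2,3) (1,2) (1,0)
  BR@(3,4): attacks (3,3) (3,2) (3,1) (4,4) (2,4) [ray(0,-1) blocked at (3,1); ray(-1,0) blocked at (2,4)]
  BK@(4,1): attacks (4,2) (4,0) (3,1) (3,2) (3,0)
B attacks (2,3): yes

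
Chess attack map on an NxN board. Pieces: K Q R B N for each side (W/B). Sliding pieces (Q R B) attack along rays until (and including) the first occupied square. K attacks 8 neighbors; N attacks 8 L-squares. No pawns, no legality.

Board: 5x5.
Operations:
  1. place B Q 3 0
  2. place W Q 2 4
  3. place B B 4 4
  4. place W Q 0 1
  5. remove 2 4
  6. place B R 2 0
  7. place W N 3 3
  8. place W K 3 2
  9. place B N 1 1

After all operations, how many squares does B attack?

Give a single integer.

Op 1: place BQ@(3,0)
Op 2: place WQ@(2,4)
Op 3: place BB@(4,4)
Op 4: place WQ@(0,1)
Op 5: remove (2,4)
Op 6: place BR@(2,0)
Op 7: place WN@(3,3)
Op 8: place WK@(3,2)
Op 9: place BN@(1,1)
Per-piece attacks for B:
  BN@(1,1): attacks (2,3) (3,2) (0,3) (3,0)
  BR@(2,0): attacks (2,1) (2,2) (2,3) (2,4) (3,0) (1,0) (0,0) [ray(1,0) blocked at (3,0)]
  BQ@(3,0): attacks (3,1) (3,2) (4,0) (2,0) (4,1) (2,1) (1,2) (0,3) [ray(0,1) blocked at (3,2); ray(-1,0) blocked at (2,0)]
  BB@(4,4): attacks (3,3) [ray(-1,-1) blocked at (3,3)]
Union (15 distinct): (0,0) (0,3) (1,0) (1,2) (2,0) (2,1) (2,2) (2,3) (2,4) (3,0) (3,1) (3,2) (3,3) (4,0) (4,1)

Answer: 15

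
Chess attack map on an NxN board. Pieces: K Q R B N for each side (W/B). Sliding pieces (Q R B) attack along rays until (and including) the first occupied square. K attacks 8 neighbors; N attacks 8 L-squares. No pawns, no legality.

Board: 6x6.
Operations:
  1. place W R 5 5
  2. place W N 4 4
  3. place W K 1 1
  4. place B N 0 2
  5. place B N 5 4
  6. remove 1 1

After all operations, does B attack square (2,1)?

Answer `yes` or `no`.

Op 1: place WR@(5,5)
Op 2: place WN@(4,4)
Op 3: place WK@(1,1)
Op 4: place BN@(0,2)
Op 5: place BN@(5,4)
Op 6: remove (1,1)
Per-piece attacks for B:
  BN@(0,2): attacks (1,4) (2,3) (1,0) (2,1)
  BN@(5,4): attacks (3,5) (4,2) (3,3)
B attacks (2,1): yes

Answer: yes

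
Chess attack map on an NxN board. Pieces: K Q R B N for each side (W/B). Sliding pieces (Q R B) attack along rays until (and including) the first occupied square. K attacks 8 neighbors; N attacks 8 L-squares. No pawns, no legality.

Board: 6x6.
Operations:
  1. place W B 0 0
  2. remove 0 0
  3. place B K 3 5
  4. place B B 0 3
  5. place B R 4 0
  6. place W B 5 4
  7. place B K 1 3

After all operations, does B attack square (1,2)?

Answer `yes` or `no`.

Op 1: place WB@(0,0)
Op 2: remove (0,0)
Op 3: place BK@(3,5)
Op 4: place BB@(0,3)
Op 5: place BR@(4,0)
Op 6: place WB@(5,4)
Op 7: place BK@(1,3)
Per-piece attacks for B:
  BB@(0,3): attacks (1,4) (2,5) (1,2) (2,1) (3,0)
  BK@(1,3): attacks (1,4) (1,2) (2,3) (0,3) (2,4) (2,2) (0,4) (0,2)
  BK@(3,5): attacks (3,4) (4,5) (2,5) (4,4) (2,4)
  BR@(4,0): attacks (4,1) (4,2) (4,3) (4,4) (4,5) (5,0) (3,0) (2,0) (1,0) (0,0)
B attacks (1,2): yes

Answer: yes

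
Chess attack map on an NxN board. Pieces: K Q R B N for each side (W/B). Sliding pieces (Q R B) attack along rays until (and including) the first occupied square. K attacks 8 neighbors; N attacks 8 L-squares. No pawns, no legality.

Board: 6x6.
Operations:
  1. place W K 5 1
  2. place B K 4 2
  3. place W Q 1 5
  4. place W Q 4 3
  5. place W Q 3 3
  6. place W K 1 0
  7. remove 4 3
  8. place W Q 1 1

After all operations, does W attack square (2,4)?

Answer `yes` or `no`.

Answer: yes

Derivation:
Op 1: place WK@(5,1)
Op 2: place BK@(4,2)
Op 3: place WQ@(1,5)
Op 4: place WQ@(4,3)
Op 5: place WQ@(3,3)
Op 6: place WK@(1,0)
Op 7: remove (4,3)
Op 8: place WQ@(1,1)
Per-piece attacks for W:
  WK@(1,0): attacks (1,1) (2,0) (0,0) (2,1) (0,1)
  WQ@(1,1): attacks (1,2) (1,3) (1,4) (1,5) (1,0) (2,1) (3,1) (4,1) (5,1) (0,1) (2,2) (3,3) (2,0) (0,2) (0,0) [ray(0,1) blocked at (1,5); ray(0,-1) blocked at (1,0); ray(1,0) blocked at (5,1); ray(1,1) blocked at (3,3)]
  WQ@(1,5): attacks (1,4) (1,3) (1,2) (1,1) (2,5) (3,5) (4,5) (5,5) (0,5) (2,4) (3,3) (0,4) [ray(0,-1) blocked at (1,1); ray(1,-1) blocked at (3,3)]
  WQ@(3,3): attacks (3,4) (3,5) (3,2) (3,1) (3,0) (4,3) (5,3) (2,3) (1,3) (0,3) (4,4) (5,5) (4,2) (2,4) (1,5) (2,2) (1,1) [ray(1,-1) blocked at (4,2); ray(-1,1) blocked at (1,5); ray(-1,-1) blocked at (1,1)]
  WK@(5,1): attacks (5,2) (5,0) (4,1) (4,2) (4,0)
W attacks (2,4): yes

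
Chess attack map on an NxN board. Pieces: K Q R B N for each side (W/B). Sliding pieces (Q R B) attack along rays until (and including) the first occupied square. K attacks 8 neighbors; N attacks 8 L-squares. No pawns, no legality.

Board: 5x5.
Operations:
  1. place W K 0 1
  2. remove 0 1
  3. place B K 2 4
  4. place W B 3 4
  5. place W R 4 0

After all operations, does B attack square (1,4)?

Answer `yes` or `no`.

Answer: yes

Derivation:
Op 1: place WK@(0,1)
Op 2: remove (0,1)
Op 3: place BK@(2,4)
Op 4: place WB@(3,4)
Op 5: place WR@(4,0)
Per-piece attacks for B:
  BK@(2,4): attacks (2,3) (3,4) (1,4) (3,3) (1,3)
B attacks (1,4): yes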